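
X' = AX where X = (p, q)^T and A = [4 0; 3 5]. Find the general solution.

Coefficient matrix A = [[4, 0], [3, 5]].
Characteristic polynomial det(A - λI) = λ^2 - 9λ + 20 = 0.
Eigenvalues λ = 4, 5.
For λ=4: (A-λI) row 2 is [3, 1], so an eigenvector is (1, -3).
For λ=5: (A-λI) row 1 is [-1, 0], so an eigenvector is (0, -1).
General solution: c_1e^(4t)(1,-3) + c_2e^(5t)(0,-1).

p(t) = c_1e^(4t), q(t) = -3c_1e^(4t) - c_2e^(5t)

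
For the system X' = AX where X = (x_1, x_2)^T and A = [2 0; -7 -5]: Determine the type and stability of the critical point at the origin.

A = [[2,0],[-7,-5]]; det(A-λI) = λ^2 + 3λ - 10.
λ = -5, 2: opposite signs.

saddle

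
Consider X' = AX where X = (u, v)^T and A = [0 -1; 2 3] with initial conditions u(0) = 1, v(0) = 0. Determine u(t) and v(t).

u(t) = -e^(2t) + 2e^(t), v(t) = 2e^(2t) - 2e^(t)

Coefficient matrix A = [[0, -1], [2, 3]].
Characteristic polynomial det(A - λI) = λ^2 - 3λ + 2 = 0.
Eigenvalues λ = 2, 1.
For λ=2: (A-λI) row 1 is [-2, -1], so an eigenvector is (-1, 2).
For λ=1: (A-λI) row 1 is [-1, -1], so an eigenvector is (1, -1).
General solution: K_1e^(2t)(-1,2) + K_2e^(t)(1,-1).
Applying u(0)=1, v(0)=0 gives K_1=1, K_2=2.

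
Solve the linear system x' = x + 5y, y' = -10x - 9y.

Coefficient matrix A = [[1, 5], [-10, -9]].
Characteristic polynomial det(A - λI) = λ^2 + 8λ + 41 = 0.
Eigenvalues λ = -4 ± 5i (complex conjugate pair).
For λ=-4+5i: an eigenvector is (0,-1) - i(-1,1) = (0 + i, -1 - i).
A real fundamental pair from Re and Im of e^((-4+5i)t)v: X_1 = e^(-4t)(cos(5t)·(0,-1) + sin(5t)·(-1,1)), X_2 = e^(-4t)(sin(5t)·(0,-1) - cos(5t)·(-1,1)).
General solution: C_1X_1 + C_2X_2.

x(t) = -C_1e^(-4t)sin(5t) + C_2e^(-4t)cos(5t), y(t) = C_1e^(-4t)sin(5t) - C_1e^(-4t)cos(5t) - C_2e^(-4t)sin(5t) - C_2e^(-4t)cos(5t)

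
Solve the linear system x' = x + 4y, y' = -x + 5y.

x(t) = 2C_1e^(3t) + 2C_2te^(3t) - C_2e^(3t), y(t) = C_1e^(3t) + C_2te^(3t)

Coefficient matrix A = [[1, 4], [-1, 5]].
Characteristic polynomial det(A - λI) = λ^2 - 6λ + 9 = 0.
Single eigenvalue λ = 3 with algebraic multiplicity 2.
Eigenvector v = (2,1); generalized eigenvector w with (A-λI)w=v is (-1,0).
General solution: e^(3t)[C_1·v + C_2·(t·v + w)].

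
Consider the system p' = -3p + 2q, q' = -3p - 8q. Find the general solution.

p(t) = 2K_1e^(-6t) + K_2e^(-5t), q(t) = -3K_1e^(-6t) - K_2e^(-5t)

Coefficient matrix A = [[-3, 2], [-3, -8]].
Characteristic polynomial det(A - λI) = λ^2 + 11λ + 30 = 0.
Eigenvalues λ = -6, -5.
For λ=-6: (A-λI) row 1 is [3, 2], so an eigenvector is (2, -3).
For λ=-5: (A-λI) row 1 is [2, 2], so an eigenvector is (1, -1).
General solution: K_1e^(-6t)(2,-3) + K_2e^(-5t)(1,-1).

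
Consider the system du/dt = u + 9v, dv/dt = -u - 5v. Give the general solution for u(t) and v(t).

Coefficient matrix A = [[1, 9], [-1, -5]].
Characteristic polynomial det(A - λI) = λ^2 + 4λ + 4 = 0.
Single eigenvalue λ = -2 with algebraic multiplicity 2.
Eigenvector v = (3,-1); generalized eigenvector w with (A-λI)w=v is (1,0).
General solution: e^(-2t)[K_1·v + K_2·(t·v + w)].

u(t) = 3K_1e^(-2t) + 3K_2te^(-2t) + K_2e^(-2t), v(t) = -K_1e^(-2t) - K_2te^(-2t)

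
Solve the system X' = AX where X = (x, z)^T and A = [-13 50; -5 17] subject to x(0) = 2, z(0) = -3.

x(t) = -36e^(2t)sin(5t) + 2e^(2t)cos(5t), z(t) = -11e^(2t)sin(5t) - 3e^(2t)cos(5t)

Coefficient matrix A = [[-13, 50], [-5, 17]].
Characteristic polynomial det(A - λI) = λ^2 - 4λ + 29 = 0.
Eigenvalues λ = 2 ± 5i (complex conjugate pair).
For λ=2+5i: an eigenvector is (-1,0) - i(3,1) = (-1 - 3i, 0 - i).
A real fundamental pair from Re and Im of e^((2+5i)t)v: X_1 = e^(2t)(cos(5t)·(-1,0) + sin(5t)·(3,1)), X_2 = e^(2t)(sin(5t)·(-1,0) - cos(5t)·(3,1)).
General solution: C_1X_1 + C_2X_2.
Applying x(0)=2, z(0)=-3 gives C_1=-11, C_2=3.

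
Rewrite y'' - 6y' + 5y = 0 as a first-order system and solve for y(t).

y(t) = K_1e^(5t) + K_2e^(t)

Let x_1 = y, x_2 = y'. Then x_1' = x_2 and x_2' = -5x_1 + 6x_2.
A = [[0,1],[-5,6]]; det(A-λI) = λ^2 - 6λ + 5.
Eigenvalues λ = 5, 1 with eigenvectors (1,5), (1,1).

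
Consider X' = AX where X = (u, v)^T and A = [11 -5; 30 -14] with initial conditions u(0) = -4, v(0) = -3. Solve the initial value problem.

u(t) = -9e^(t) + 5e^(-4t), v(t) = -18e^(t) + 15e^(-4t)

Coefficient matrix A = [[11, -5], [30, -14]].
Characteristic polynomial det(A - λI) = λ^2 + 3λ - 4 = 0.
Eigenvalues λ = 1, -4.
For λ=1: (A-λI) row 1 is [10, -5], so an eigenvector is (1, 2).
For λ=-4: (A-λI) row 1 is [15, -5], so an eigenvector is (-1, -3).
General solution: C_1e^(t)(1,2) + C_2e^(-4t)(-1,-3).
Applying u(0)=-4, v(0)=-3 gives C_1=-9, C_2=-5.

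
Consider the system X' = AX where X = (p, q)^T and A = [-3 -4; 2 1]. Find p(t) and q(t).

Coefficient matrix A = [[-3, -4], [2, 1]].
Characteristic polynomial det(A - λI) = λ^2 + 2λ + 5 = 0.
Eigenvalues λ = -1 ± 2i (complex conjugate pair).
For λ=-1+2i: an eigenvector is (1,0) - i(-1,1) = (1 + i, 0 - i).
A real fundamental pair from Re and Im of e^((-1+2i)t)v: X_1 = e^(-t)(cos(2t)·(1,0) + sin(2t)·(-1,1)), X_2 = e^(-t)(sin(2t)·(1,0) - cos(2t)·(-1,1)).
General solution: K_1X_1 + K_2X_2.

p(t) = -K_1e^(-t)sin(2t) + K_1e^(-t)cos(2t) + K_2e^(-t)sin(2t) + K_2e^(-t)cos(2t), q(t) = K_1e^(-t)sin(2t) - K_2e^(-t)cos(2t)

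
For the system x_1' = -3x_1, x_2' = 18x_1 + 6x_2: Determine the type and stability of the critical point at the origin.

saddle

A = [[-3,0],[18,6]]; det(A-λI) = λ^2 - 3λ - 18.
λ = 6, -3: opposite signs.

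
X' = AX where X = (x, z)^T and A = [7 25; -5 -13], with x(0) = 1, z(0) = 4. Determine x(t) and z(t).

Coefficient matrix A = [[7, 25], [-5, -13]].
Characteristic polynomial det(A - λI) = λ^2 + 6λ + 34 = 0.
Eigenvalues λ = -3 ± 5i (complex conjugate pair).
For λ=-3+5i: an eigenvector is (1,0) - i(2,-1) = (1 - 2i, 0 + i).
A real fundamental pair from Re and Im of e^((-3+5i)t)v: X_1 = e^(-3t)(cos(5t)·(1,0) + sin(5t)·(2,-1)), X_2 = e^(-3t)(sin(5t)·(1,0) - cos(5t)·(2,-1)).
General solution: c_1X_1 + c_2X_2.
Applying x(0)=1, z(0)=4 gives c_1=9, c_2=4.

x(t) = 22e^(-3t)sin(5t) + e^(-3t)cos(5t), z(t) = -9e^(-3t)sin(5t) + 4e^(-3t)cos(5t)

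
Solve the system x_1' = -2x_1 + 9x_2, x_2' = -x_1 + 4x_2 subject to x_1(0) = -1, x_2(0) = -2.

Coefficient matrix A = [[-2, 9], [-1, 4]].
Characteristic polynomial det(A - λI) = λ^2 - 2λ + 1 = 0.
Single eigenvalue λ = 1 with algebraic multiplicity 2.
Eigenvector v = (3,1); generalized eigenvector w with (A-λI)w=v is (2,1).
General solution: e^(t)[c_1·v + c_2·(t·v + w)].
Applying x_1(0)=-1, x_2(0)=-2 gives c_1=3, c_2=-5.

x_1(t) = -15te^(t) - e^(t), x_2(t) = -5te^(t) - 2e^(t)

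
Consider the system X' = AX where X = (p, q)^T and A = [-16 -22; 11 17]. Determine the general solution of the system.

Coefficient matrix A = [[-16, -22], [11, 17]].
Characteristic polynomial det(A - λI) = λ^2 - λ - 30 = 0.
Eigenvalues λ = -5, 6.
For λ=-5: (A-λI) row 1 is [-11, -22], so an eigenvector is (-2, 1).
For λ=6: (A-λI) row 1 is [-22, -22], so an eigenvector is (-1, 1).
General solution: c_1e^(-5t)(-2,1) + c_2e^(6t)(-1,1).

p(t) = -2c_1e^(-5t) - c_2e^(6t), q(t) = c_1e^(-5t) + c_2e^(6t)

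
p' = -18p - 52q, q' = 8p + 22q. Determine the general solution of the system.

Coefficient matrix A = [[-18, -52], [8, 22]].
Characteristic polynomial det(A - λI) = λ^2 - 4λ + 20 = 0.
Eigenvalues λ = 2 ± 4i (complex conjugate pair).
For λ=2+4i: an eigenvector is (2,-1) - i(3,-1) = (2 - 3i, -1 + i).
A real fundamental pair from Re and Im of e^((2+4i)t)v: X_1 = e^(2t)(cos(4t)·(2,-1) + sin(4t)·(3,-1)), X_2 = e^(2t)(sin(4t)·(2,-1) - cos(4t)·(3,-1)).
General solution: C_1X_1 + C_2X_2.

p(t) = 3C_1e^(2t)sin(4t) + 2C_1e^(2t)cos(4t) + 2C_2e^(2t)sin(4t) - 3C_2e^(2t)cos(4t), q(t) = -C_1e^(2t)sin(4t) - C_1e^(2t)cos(4t) - C_2e^(2t)sin(4t) + C_2e^(2t)cos(4t)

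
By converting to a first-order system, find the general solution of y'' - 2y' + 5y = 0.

Let x_1 = y, x_2 = y'. Then x_1' = x_2 and x_2' = -5x_1 + 2x_2.
A = [[0,1],[-5,2]]; det(A-λI) = λ^2 - 2λ + 5.
Eigenvalues λ = 1 ± 2i.

y(t) = C_1e^(t)cos(2t) + C_2e^(t)sin(2t)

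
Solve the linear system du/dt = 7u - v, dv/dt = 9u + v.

u(t) = -c_1e^(4t) - c_2te^(4t) - c_2e^(4t), v(t) = -3c_1e^(4t) - 3c_2te^(4t) - 2c_2e^(4t)

Coefficient matrix A = [[7, -1], [9, 1]].
Characteristic polynomial det(A - λI) = λ^2 - 8λ + 16 = 0.
Single eigenvalue λ = 4 with algebraic multiplicity 2.
Eigenvector v = (-1,-3); generalized eigenvector w with (A-λI)w=v is (-1,-2).
General solution: e^(4t)[c_1·v + c_2·(t·v + w)].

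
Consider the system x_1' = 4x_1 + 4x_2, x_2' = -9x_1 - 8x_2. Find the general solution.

Coefficient matrix A = [[4, 4], [-9, -8]].
Characteristic polynomial det(A - λI) = λ^2 + 4λ + 4 = 0.
Single eigenvalue λ = -2 with algebraic multiplicity 2.
Eigenvector v = (-2,3); generalized eigenvector w with (A-λI)w=v is (1,-2).
General solution: e^(-2t)[c_1·v + c_2·(t·v + w)].

x_1(t) = -2c_1e^(-2t) - 2c_2te^(-2t) + c_2e^(-2t), x_2(t) = 3c_1e^(-2t) + 3c_2te^(-2t) - 2c_2e^(-2t)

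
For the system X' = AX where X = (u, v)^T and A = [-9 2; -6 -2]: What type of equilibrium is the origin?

A = [[-9,2],[-6,-2]]; det(A-λI) = λ^2 + 11λ + 30.
λ = -5, -6: both negative.

stable node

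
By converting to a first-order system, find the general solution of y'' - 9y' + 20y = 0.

Let x_1 = y, x_2 = y'. Then x_1' = x_2 and x_2' = -20x_1 + 9x_2.
A = [[0,1],[-20,9]]; det(A-λI) = λ^2 - 9λ + 20.
Eigenvalues λ = 5, 4 with eigenvectors (1,5), (1,4).

y(t) = K_1e^(5t) + K_2e^(4t)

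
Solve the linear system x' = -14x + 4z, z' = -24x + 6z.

Coefficient matrix A = [[-14, 4], [-24, 6]].
Characteristic polynomial det(A - λI) = λ^2 + 8λ + 12 = 0.
Eigenvalues λ = -6, -2.
For λ=-6: (A-λI) row 1 is [-8, 4], so an eigenvector is (-1, -2).
For λ=-2: (A-λI) row 1 is [-12, 4], so an eigenvector is (1, 3).
General solution: K_1e^(-6t)(-1,-2) + K_2e^(-2t)(1,3).

x(t) = -K_1e^(-6t) + K_2e^(-2t), z(t) = -2K_1e^(-6t) + 3K_2e^(-2t)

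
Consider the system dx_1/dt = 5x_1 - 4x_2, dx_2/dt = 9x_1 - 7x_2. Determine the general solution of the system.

Coefficient matrix A = [[5, -4], [9, -7]].
Characteristic polynomial det(A - λI) = λ^2 + 2λ + 1 = 0.
Single eigenvalue λ = -1 with algebraic multiplicity 2.
Eigenvector v = (-2,-3); generalized eigenvector w with (A-λI)w=v is (-1,-1).
General solution: e^(-t)[K_1·v + K_2·(t·v + w)].

x_1(t) = -2K_1e^(-t) - 2K_2te^(-t) - K_2e^(-t), x_2(t) = -3K_1e^(-t) - 3K_2te^(-t) - K_2e^(-t)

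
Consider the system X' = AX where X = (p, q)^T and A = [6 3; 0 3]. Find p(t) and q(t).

p(t) = -c_1e^(6t) - c_2e^(3t), q(t) = c_2e^(3t)

Coefficient matrix A = [[6, 3], [0, 3]].
Characteristic polynomial det(A - λI) = λ^2 - 9λ + 18 = 0.
Eigenvalues λ = 6, 3.
For λ=6: (A-λI) row 1 is [0, 3], so an eigenvector is (-1, 0).
For λ=3: (A-λI) row 1 is [3, 3], so an eigenvector is (-1, 1).
General solution: c_1e^(6t)(-1,0) + c_2e^(3t)(-1,1).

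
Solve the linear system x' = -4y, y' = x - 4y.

x(t) = -2C_1e^(-2t) - 2C_2te^(-2t) + 3C_2e^(-2t), y(t) = -C_1e^(-2t) - C_2te^(-2t) + 2C_2e^(-2t)

Coefficient matrix A = [[0, -4], [1, -4]].
Characteristic polynomial det(A - λI) = λ^2 + 4λ + 4 = 0.
Single eigenvalue λ = -2 with algebraic multiplicity 2.
Eigenvector v = (-2,-1); generalized eigenvector w with (A-λI)w=v is (3,2).
General solution: e^(-2t)[C_1·v + C_2·(t·v + w)].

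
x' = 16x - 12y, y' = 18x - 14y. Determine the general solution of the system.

Coefficient matrix A = [[16, -12], [18, -14]].
Characteristic polynomial det(A - λI) = λ^2 - 2λ - 8 = 0.
Eigenvalues λ = 4, -2.
For λ=4: (A-λI) row 1 is [12, -12], so an eigenvector is (1, 1).
For λ=-2: (A-λI) row 1 is [18, -12], so an eigenvector is (-2, -3).
General solution: C_1e^(4t)(1,1) + C_2e^(-2t)(-2,-3).

x(t) = C_1e^(4t) - 2C_2e^(-2t), y(t) = C_1e^(4t) - 3C_2e^(-2t)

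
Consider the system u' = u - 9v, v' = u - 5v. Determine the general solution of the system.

u(t) = -3C_1e^(-2t) - 3C_2te^(-2t) - C_2e^(-2t), v(t) = -C_1e^(-2t) - C_2te^(-2t)

Coefficient matrix A = [[1, -9], [1, -5]].
Characteristic polynomial det(A - λI) = λ^2 + 4λ + 4 = 0.
Single eigenvalue λ = -2 with algebraic multiplicity 2.
Eigenvector v = (-3,-1); generalized eigenvector w with (A-λI)w=v is (-1,0).
General solution: e^(-2t)[C_1·v + C_2·(t·v + w)].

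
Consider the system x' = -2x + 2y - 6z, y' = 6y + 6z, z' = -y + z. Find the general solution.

Coefficient matrix A = [[-2, 2, -6], [0, 6, 6], [0, -1, 1]].
det(A - λI) = 0 gives eigenvalues λ = -2, 3, 4.
For λ=-2: eigenvector (1,0,0).
For λ=3: eigenvector (-2,-2,1).
For λ=4: eigenvector (2,3,-1).
General solution: c_1e^(-2t)(1,0,0) + c_2e^(3t)(-2,-2,1) + c_3e^(4t)(2,3,-1).

x(t) = c_1e^(-2t) - 2c_2e^(3t) + 2c_3e^(4t), y(t) = -2c_2e^(3t) + 3c_3e^(4t), z(t) = c_2e^(3t) - c_3e^(4t)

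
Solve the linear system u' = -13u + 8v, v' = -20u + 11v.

Coefficient matrix A = [[-13, 8], [-20, 11]].
Characteristic polynomial det(A - λI) = λ^2 + 2λ + 17 = 0.
Eigenvalues λ = -1 ± 4i (complex conjugate pair).
For λ=-1+4i: an eigenvector is (-1,-2) - i(-1,-1) = (-1 + i, -2 + i).
A real fundamental pair from Re and Im of e^((-1+4i)t)v: X_1 = e^(-t)(cos(4t)·(-1,-2) + sin(4t)·(-1,-1)), X_2 = e^(-t)(sin(4t)·(-1,-2) - cos(4t)·(-1,-1)).
General solution: c_1X_1 + c_2X_2.

u(t) = -c_1e^(-t)sin(4t) - c_1e^(-t)cos(4t) - c_2e^(-t)sin(4t) + c_2e^(-t)cos(4t), v(t) = -c_1e^(-t)sin(4t) - 2c_1e^(-t)cos(4t) - 2c_2e^(-t)sin(4t) + c_2e^(-t)cos(4t)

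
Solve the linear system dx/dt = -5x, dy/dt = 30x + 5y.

Coefficient matrix A = [[-5, 0], [30, 5]].
Characteristic polynomial det(A - λI) = λ^2 - 25 = 0.
Eigenvalues λ = -5, 5.
For λ=-5: (A-λI) row 2 is [30, 10], so an eigenvector is (1, -3).
For λ=5: (A-λI) row 1 is [-10, 0], so an eigenvector is (0, 1).
General solution: C_1e^(-5t)(1,-3) + C_2e^(5t)(0,1).

x(t) = C_1e^(-5t), y(t) = -3C_1e^(-5t) + C_2e^(5t)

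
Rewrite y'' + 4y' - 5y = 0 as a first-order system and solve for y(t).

Let x_1 = y, x_2 = y'. Then x_1' = x_2 and x_2' = 5x_1 - 4x_2.
A = [[0,1],[5,-4]]; det(A-λI) = λ^2 + 4λ - 5.
Eigenvalues λ = 1, -5 with eigenvectors (1,1), (1,-5).

y(t) = C_1e^(t) + C_2e^(-5t)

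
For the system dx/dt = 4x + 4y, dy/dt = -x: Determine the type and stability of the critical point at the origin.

unstable improper node

A = [[4,4],[-1,0]]; det(A-λI) = λ^2 - 4λ + 4.
repeated λ = 2 with a single eigenvector.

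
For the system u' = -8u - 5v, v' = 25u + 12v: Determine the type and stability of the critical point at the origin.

unstable spiral

A = [[-8,-5],[25,12]]; det(A-λI) = λ^2 - 4λ + 29.
λ = 2 ± 5i: positive real part.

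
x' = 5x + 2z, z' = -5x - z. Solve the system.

x(t) = c_1e^(2t)sin(t) - c_1e^(2t)cos(t) - c_2e^(2t)sin(t) - c_2e^(2t)cos(t), z(t) = -c_1e^(2t)sin(t) + 2c_1e^(2t)cos(t) + 2c_2e^(2t)sin(t) + c_2e^(2t)cos(t)

Coefficient matrix A = [[5, 2], [-5, -1]].
Characteristic polynomial det(A - λI) = λ^2 - 4λ + 5 = 0.
Eigenvalues λ = 2 ± i (complex conjugate pair).
For λ=2+i: an eigenvector is (-1,2) - i(1,-1) = (-1 - i, 2 + i).
A real fundamental pair from Re and Im of e^((2+i)t)v: X_1 = e^(2t)(cos(t)·(-1,2) + sin(t)·(1,-1)), X_2 = e^(2t)(sin(t)·(-1,2) - cos(t)·(1,-1)).
General solution: c_1X_1 + c_2X_2.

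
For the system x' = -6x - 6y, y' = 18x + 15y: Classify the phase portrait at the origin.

A = [[-6,-6],[18,15]]; det(A-λI) = λ^2 - 9λ + 18.
λ = 6, 3: both positive.

unstable node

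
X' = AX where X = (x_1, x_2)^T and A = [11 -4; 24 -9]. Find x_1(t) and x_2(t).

x_1(t) = C_1e^(3t) - C_2e^(-t), x_2(t) = 2C_1e^(3t) - 3C_2e^(-t)

Coefficient matrix A = [[11, -4], [24, -9]].
Characteristic polynomial det(A - λI) = λ^2 - 2λ - 3 = 0.
Eigenvalues λ = 3, -1.
For λ=3: (A-λI) row 1 is [8, -4], so an eigenvector is (1, 2).
For λ=-1: (A-λI) row 1 is [12, -4], so an eigenvector is (-1, -3).
General solution: C_1e^(3t)(1,2) + C_2e^(-t)(-1,-3).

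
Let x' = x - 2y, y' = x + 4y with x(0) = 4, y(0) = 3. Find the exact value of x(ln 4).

A = [[1,-2],[1,4]]; eigenvalues λ = 3, 2.
Eigenvectors: (1,-1) for λ=3, (-2,1) for λ=2.
From the initial condition, c_1 = -10, c_2 = -7.
x(ln 4) = (-10)(4^3)(1) + (-7)(4^2)(-2) = -416.

-416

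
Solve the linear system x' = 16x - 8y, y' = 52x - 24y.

x(t) = -K_1e^(-4t)sin(4t) - K_1e^(-4t)cos(4t) - K_2e^(-4t)sin(4t) + K_2e^(-4t)cos(4t), y(t) = -3K_1e^(-4t)sin(4t) - 2K_1e^(-4t)cos(4t) - 2K_2e^(-4t)sin(4t) + 3K_2e^(-4t)cos(4t)

Coefficient matrix A = [[16, -8], [52, -24]].
Characteristic polynomial det(A - λI) = λ^2 + 8λ + 32 = 0.
Eigenvalues λ = -4 ± 4i (complex conjugate pair).
For λ=-4+4i: an eigenvector is (-1,-2) - i(-1,-3) = (-1 + i, -2 + 3i).
A real fundamental pair from Re and Im of e^((-4+4i)t)v: X_1 = e^(-4t)(cos(4t)·(-1,-2) + sin(4t)·(-1,-3)), X_2 = e^(-4t)(sin(4t)·(-1,-2) - cos(4t)·(-1,-3)).
General solution: K_1X_1 + K_2X_2.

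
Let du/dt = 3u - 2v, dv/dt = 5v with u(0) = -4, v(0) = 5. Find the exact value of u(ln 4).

A = [[3,-2],[0,5]]; eigenvalues λ = 5, 3.
Eigenvectors: (1,-1) for λ=5, (1,0) for λ=3.
From the initial condition, c_1 = -5, c_2 = 1.
u(ln 4) = (-5)(4^5)(1) + (1)(4^3)(1) = -5056.

-5056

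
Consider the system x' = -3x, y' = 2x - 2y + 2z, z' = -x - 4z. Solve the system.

x(t) = c_1e^(-3t), y(t) = c_2e^(-4t) + c_3e^(-2t), z(t) = -c_1e^(-3t) - c_2e^(-4t)

Coefficient matrix A = [[-3, 0, 0], [2, -2, 2], [-1, 0, -4]].
det(A - λI) = 0 gives eigenvalues λ = -3, -4, -2.
For λ=-3: eigenvector (1,0,-1).
For λ=-4: eigenvector (0,1,-1).
For λ=-2: eigenvector (0,1,0).
General solution: c_1e^(-3t)(1,0,-1) + c_2e^(-4t)(0,1,-1) + c_3e^(-2t)(0,1,0).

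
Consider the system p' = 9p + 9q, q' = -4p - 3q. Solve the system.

Coefficient matrix A = [[9, 9], [-4, -3]].
Characteristic polynomial det(A - λI) = λ^2 - 6λ + 9 = 0.
Single eigenvalue λ = 3 with algebraic multiplicity 2.
Eigenvector v = (3,-2); generalized eigenvector w with (A-λI)w=v is (-1,1).
General solution: e^(3t)[K_1·v + K_2·(t·v + w)].

p(t) = 3K_1e^(3t) + 3K_2te^(3t) - K_2e^(3t), q(t) = -2K_1e^(3t) - 2K_2te^(3t) + K_2e^(3t)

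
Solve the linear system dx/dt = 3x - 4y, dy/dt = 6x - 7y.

Coefficient matrix A = [[3, -4], [6, -7]].
Characteristic polynomial det(A - λI) = λ^2 + 4λ + 3 = 0.
Eigenvalues λ = -3, -1.
For λ=-3: (A-λI) row 1 is [6, -4], so an eigenvector is (-2, -3).
For λ=-1: (A-λI) row 1 is [4, -4], so an eigenvector is (1, 1).
General solution: c_1e^(-3t)(-2,-3) + c_2e^(-t)(1,1).

x(t) = -2c_1e^(-3t) + c_2e^(-t), y(t) = -3c_1e^(-3t) + c_2e^(-t)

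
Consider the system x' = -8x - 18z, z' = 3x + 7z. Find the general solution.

x(t) = 3c_1e^(-2t) - 2c_2e^(t), z(t) = -c_1e^(-2t) + c_2e^(t)

Coefficient matrix A = [[-8, -18], [3, 7]].
Characteristic polynomial det(A - λI) = λ^2 + λ - 2 = 0.
Eigenvalues λ = -2, 1.
For λ=-2: (A-λI) row 1 is [-6, -18], so an eigenvector is (3, -1).
For λ=1: (A-λI) row 1 is [-9, -18], so an eigenvector is (-2, 1).
General solution: c_1e^(-2t)(3,-1) + c_2e^(t)(-2,1).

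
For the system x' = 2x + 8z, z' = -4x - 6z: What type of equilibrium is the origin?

A = [[2,8],[-4,-6]]; det(A-λI) = λ^2 + 4λ + 20.
λ = -2 ± 4i: negative real part.

stable spiral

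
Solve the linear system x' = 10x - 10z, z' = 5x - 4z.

Coefficient matrix A = [[10, -10], [5, -4]].
Characteristic polynomial det(A - λI) = λ^2 - 6λ + 10 = 0.
Eigenvalues λ = 3 ± i (complex conjugate pair).
For λ=3+i: an eigenvector is (-1,-1) - i(3,2) = (-1 - 3i, -1 - 2i).
A real fundamental pair from Re and Im of e^((3+i)t)v: X_1 = e^(3t)(cos(t)·(-1,-1) + sin(t)·(3,2)), X_2 = e^(3t)(sin(t)·(-1,-1) - cos(t)·(3,2)).
General solution: K_1X_1 + K_2X_2.

x(t) = 3K_1e^(3t)sin(t) - K_1e^(3t)cos(t) - K_2e^(3t)sin(t) - 3K_2e^(3t)cos(t), z(t) = 2K_1e^(3t)sin(t) - K_1e^(3t)cos(t) - K_2e^(3t)sin(t) - 2K_2e^(3t)cos(t)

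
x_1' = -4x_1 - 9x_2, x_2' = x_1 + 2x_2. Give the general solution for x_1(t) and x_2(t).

Coefficient matrix A = [[-4, -9], [1, 2]].
Characteristic polynomial det(A - λI) = λ^2 + 2λ + 1 = 0.
Single eigenvalue λ = -1 with algebraic multiplicity 2.
Eigenvector v = (-3,1); generalized eigenvector w with (A-λI)w=v is (1,0).
General solution: e^(-t)[C_1·v + C_2·(t·v + w)].

x_1(t) = -3C_1e^(-t) - 3C_2te^(-t) + C_2e^(-t), x_2(t) = C_1e^(-t) + C_2te^(-t)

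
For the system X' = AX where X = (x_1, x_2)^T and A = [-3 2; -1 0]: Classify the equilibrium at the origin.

A = [[-3,2],[-1,0]]; det(A-λI) = λ^2 + 3λ + 2.
λ = -2, -1: both negative.

stable node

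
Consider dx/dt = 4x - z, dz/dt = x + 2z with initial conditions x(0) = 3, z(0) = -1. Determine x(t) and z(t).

x(t) = 4te^(3t) + 3e^(3t), z(t) = 4te^(3t) - e^(3t)

Coefficient matrix A = [[4, -1], [1, 2]].
Characteristic polynomial det(A - λI) = λ^2 - 6λ + 9 = 0.
Single eigenvalue λ = 3 with algebraic multiplicity 2.
Eigenvector v = (1,1); generalized eigenvector w with (A-λI)w=v is (3,2).
General solution: e^(3t)[K_1·v + K_2·(t·v + w)].
Applying x(0)=3, z(0)=-1 gives K_1=-9, K_2=4.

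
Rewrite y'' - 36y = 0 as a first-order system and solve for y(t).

Let x_1 = y, x_2 = y'. Then x_1' = x_2 and x_2' = 36x_1.
A = [[0,1],[36,0]]; det(A-λI) = λ^2 - 36.
Eigenvalues λ = -6, 6 with eigenvectors (1,-6), (1,6).

y(t) = C_1e^(-6t) + C_2e^(6t)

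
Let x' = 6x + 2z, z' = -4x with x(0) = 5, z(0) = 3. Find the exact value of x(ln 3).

981

A = [[6,2],[-4,0]]; eigenvalues λ = 4, 2.
Eigenvectors: (1,-1) for λ=4, (-1,2) for λ=2.
From the initial condition, c_1 = 13, c_2 = 8.
x(ln 3) = (13)(3^4)(1) + (8)(3^2)(-1) = 981.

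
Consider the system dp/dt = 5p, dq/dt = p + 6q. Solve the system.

p(t) = -c_1e^(5t), q(t) = c_1e^(5t) - c_2e^(6t)

Coefficient matrix A = [[5, 0], [1, 6]].
Characteristic polynomial det(A - λI) = λ^2 - 11λ + 30 = 0.
Eigenvalues λ = 5, 6.
For λ=5: (A-λI) row 2 is [1, 1], so an eigenvector is (-1, 1).
For λ=6: (A-λI) row 1 is [-1, 0], so an eigenvector is (0, -1).
General solution: c_1e^(5t)(-1,1) + c_2e^(6t)(0,-1).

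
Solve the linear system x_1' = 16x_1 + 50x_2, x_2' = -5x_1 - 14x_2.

Coefficient matrix A = [[16, 50], [-5, -14]].
Characteristic polynomial det(A - λI) = λ^2 - 2λ + 26 = 0.
Eigenvalues λ = 1 ± 5i (complex conjugate pair).
For λ=1+5i: an eigenvector is (-3,1) - i(1,0) = (-3 - i, 1).
A real fundamental pair from Re and Im of e^((1+5i)t)v: X_1 = e^(t)(cos(5t)·(-3,1) + sin(5t)·(1,0)), X_2 = e^(t)(sin(5t)·(-3,1) - cos(5t)·(1,0)).
General solution: K_1X_1 + K_2X_2.

x_1(t) = K_1e^(t)sin(5t) - 3K_1e^(t)cos(5t) - 3K_2e^(t)sin(5t) - K_2e^(t)cos(5t), x_2(t) = K_1e^(t)cos(5t) + K_2e^(t)sin(5t)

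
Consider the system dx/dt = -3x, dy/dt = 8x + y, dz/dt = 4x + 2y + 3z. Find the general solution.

x(t) = c_1e^(-3t), y(t) = -2c_1e^(-3t) - c_2e^(t), z(t) = c_2e^(t) + c_3e^(3t)

Coefficient matrix A = [[-3, 0, 0], [8, 1, 0], [4, 2, 3]].
det(A - λI) = 0 gives eigenvalues λ = -3, 1, 3.
For λ=-3: eigenvector (1,-2,0).
For λ=1: eigenvector (0,-1,1).
For λ=3: eigenvector (0,0,1).
General solution: c_1e^(-3t)(1,-2,0) + c_2e^(t)(0,-1,1) + c_3e^(3t)(0,0,1).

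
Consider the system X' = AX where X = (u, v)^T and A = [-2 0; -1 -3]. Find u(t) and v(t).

u(t) = -c_1e^(-2t), v(t) = c_1e^(-2t) + c_2e^(-3t)

Coefficient matrix A = [[-2, 0], [-1, -3]].
Characteristic polynomial det(A - λI) = λ^2 + 5λ + 6 = 0.
Eigenvalues λ = -2, -3.
For λ=-2: (A-λI) row 2 is [-1, -1], so an eigenvector is (-1, 1).
For λ=-3: (A-λI) row 1 is [1, 0], so an eigenvector is (0, 1).
General solution: c_1e^(-2t)(-1,1) + c_2e^(-3t)(0,1).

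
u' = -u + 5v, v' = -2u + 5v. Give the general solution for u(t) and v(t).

u(t) = -K_1e^(2t)sin(t) + 2K_1e^(2t)cos(t) + 2K_2e^(2t)sin(t) + K_2e^(2t)cos(t), v(t) = -K_1e^(2t)sin(t) + K_1e^(2t)cos(t) + K_2e^(2t)sin(t) + K_2e^(2t)cos(t)

Coefficient matrix A = [[-1, 5], [-2, 5]].
Characteristic polynomial det(A - λI) = λ^2 - 4λ + 5 = 0.
Eigenvalues λ = 2 ± i (complex conjugate pair).
For λ=2+i: an eigenvector is (2,1) - i(-1,-1) = (2 + i, 1 + i).
A real fundamental pair from Re and Im of e^((2+i)t)v: X_1 = e^(2t)(cos(t)·(2,1) + sin(t)·(-1,-1)), X_2 = e^(2t)(sin(t)·(2,1) - cos(t)·(-1,-1)).
General solution: K_1X_1 + K_2X_2.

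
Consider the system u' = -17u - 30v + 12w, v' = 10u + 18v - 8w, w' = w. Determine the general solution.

u(t) = -2K_1e^(-2t) - 3K_2e^(3t) - 6K_3e^(t), v(t) = K_1e^(-2t) + 2K_2e^(3t) + 4K_3e^(t), w(t) = K_3e^(t)

Coefficient matrix A = [[-17, -30, 12], [10, 18, -8], [0, 0, 1]].
det(A - λI) = 0 gives eigenvalues λ = -2, 3, 1.
For λ=-2: eigenvector (-2,1,0).
For λ=3: eigenvector (-3,2,0).
For λ=1: eigenvector (-6,4,1).
General solution: K_1e^(-2t)(-2,1,0) + K_2e^(3t)(-3,2,0) + K_3e^(t)(-6,4,1).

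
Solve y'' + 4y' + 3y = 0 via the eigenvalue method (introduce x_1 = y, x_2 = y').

y(t) = K_1e^(-3t) + K_2e^(-t)

Let x_1 = y, x_2 = y'. Then x_1' = x_2 and x_2' = -3x_1 - 4x_2.
A = [[0,1],[-3,-4]]; det(A-λI) = λ^2 + 4λ + 3.
Eigenvalues λ = -3, -1 with eigenvectors (1,-3), (1,-1).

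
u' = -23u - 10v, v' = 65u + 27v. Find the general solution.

u(t) = c_1e^(2t)sin(5t) + c_1e^(2t)cos(5t) + c_2e^(2t)sin(5t) - c_2e^(2t)cos(5t), v(t) = -2c_1e^(2t)sin(5t) - 3c_1e^(2t)cos(5t) - 3c_2e^(2t)sin(5t) + 2c_2e^(2t)cos(5t)

Coefficient matrix A = [[-23, -10], [65, 27]].
Characteristic polynomial det(A - λI) = λ^2 - 4λ + 29 = 0.
Eigenvalues λ = 2 ± 5i (complex conjugate pair).
For λ=2+5i: an eigenvector is (1,-3) - i(1,-2) = (1 - i, -3 + 2i).
A real fundamental pair from Re and Im of e^((2+5i)t)v: X_1 = e^(2t)(cos(5t)·(1,-3) + sin(5t)·(1,-2)), X_2 = e^(2t)(sin(5t)·(1,-3) - cos(5t)·(1,-2)).
General solution: c_1X_1 + c_2X_2.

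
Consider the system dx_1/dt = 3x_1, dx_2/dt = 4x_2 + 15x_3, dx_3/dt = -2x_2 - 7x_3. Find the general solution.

x_1(t) = C_1e^(3t), x_2(t) = 3C_2e^(-t) - 5C_3e^(-2t), x_3(t) = -C_2e^(-t) + 2C_3e^(-2t)

Coefficient matrix A = [[3, 0, 0], [0, 4, 15], [0, -2, -7]].
det(A - λI) = 0 gives eigenvalues λ = 3, -1, -2.
For λ=3: eigenvector (1,0,0).
For λ=-1: eigenvector (0,3,-1).
For λ=-2: eigenvector (0,-5,2).
General solution: C_1e^(3t)(1,0,0) + C_2e^(-t)(0,3,-1) + C_3e^(-2t)(0,-5,2).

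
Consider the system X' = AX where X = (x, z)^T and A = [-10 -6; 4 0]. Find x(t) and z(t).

Coefficient matrix A = [[-10, -6], [4, 0]].
Characteristic polynomial det(A - λI) = λ^2 + 10λ + 24 = 0.
Eigenvalues λ = -6, -4.
For λ=-6: (A-λI) row 1 is [-4, -6], so an eigenvector is (-3, 2).
For λ=-4: (A-λI) row 1 is [-6, -6], so an eigenvector is (1, -1).
General solution: C_1e^(-6t)(-3,2) + C_2e^(-4t)(1,-1).

x(t) = -3C_1e^(-6t) + C_2e^(-4t), z(t) = 2C_1e^(-6t) - C_2e^(-4t)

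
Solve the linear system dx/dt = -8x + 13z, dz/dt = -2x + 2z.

Coefficient matrix A = [[-8, 13], [-2, 2]].
Characteristic polynomial det(A - λI) = λ^2 + 6λ + 10 = 0.
Eigenvalues λ = -3 ± i (complex conjugate pair).
For λ=-3+i: an eigenvector is (3,1) - i(-2,-1) = (3 + 2i, 1 + i).
A real fundamental pair from Re and Im of e^((-3+i)t)v: X_1 = e^(-3t)(cos(t)·(3,1) + sin(t)·(-2,-1)), X_2 = e^(-3t)(sin(t)·(3,1) - cos(t)·(-2,-1)).
General solution: c_1X_1 + c_2X_2.

x(t) = -2c_1e^(-3t)sin(t) + 3c_1e^(-3t)cos(t) + 3c_2e^(-3t)sin(t) + 2c_2e^(-3t)cos(t), z(t) = -c_1e^(-3t)sin(t) + c_1e^(-3t)cos(t) + c_2e^(-3t)sin(t) + c_2e^(-3t)cos(t)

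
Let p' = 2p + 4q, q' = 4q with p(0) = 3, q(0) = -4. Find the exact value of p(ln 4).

-1872

A = [[2,4],[0,4]]; eigenvalues λ = 2, 4.
Eigenvectors: (-1,0) for λ=2, (-2,-1) for λ=4.
From the initial condition, c_1 = -11, c_2 = 4.
p(ln 4) = (-11)(4^2)(-1) + (4)(4^4)(-2) = -1872.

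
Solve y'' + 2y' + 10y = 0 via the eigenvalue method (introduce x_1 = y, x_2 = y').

Let x_1 = y, x_2 = y'. Then x_1' = x_2 and x_2' = -10x_1 - 2x_2.
A = [[0,1],[-10,-2]]; det(A-λI) = λ^2 + 2λ + 10.
Eigenvalues λ = -1 ± 3i.

y(t) = C_1e^(-t)cos(3t) + C_2e^(-t)sin(3t)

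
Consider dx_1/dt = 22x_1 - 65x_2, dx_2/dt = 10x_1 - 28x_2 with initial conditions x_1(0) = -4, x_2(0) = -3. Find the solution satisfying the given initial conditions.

x_1(t) = 19e^(-3t)sin(5t) - 4e^(-3t)cos(5t), x_2(t) = 7e^(-3t)sin(5t) - 3e^(-3t)cos(5t)

Coefficient matrix A = [[22, -65], [10, -28]].
Characteristic polynomial det(A - λI) = λ^2 + 6λ + 34 = 0.
Eigenvalues λ = -3 ± 5i (complex conjugate pair).
For λ=-3+5i: an eigenvector is (-3,-1) - i(-2,-1) = (-3 + 2i, -1 + i).
A real fundamental pair from Re and Im of e^((-3+5i)t)v: X_1 = e^(-3t)(cos(5t)·(-3,-1) + sin(5t)·(-2,-1)), X_2 = e^(-3t)(sin(5t)·(-3,-1) - cos(5t)·(-2,-1)).
General solution: C_1X_1 + C_2X_2.
Applying x_1(0)=-4, x_2(0)=-3 gives C_1=-2, C_2=-5.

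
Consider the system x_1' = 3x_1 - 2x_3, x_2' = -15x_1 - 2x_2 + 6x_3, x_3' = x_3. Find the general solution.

x_1(t) = C_1e^(3t) + C_3e^(t), x_2(t) = -3C_1e^(3t) + C_2e^(-2t) - 3C_3e^(t), x_3(t) = C_3e^(t)

Coefficient matrix A = [[3, 0, -2], [-15, -2, 6], [0, 0, 1]].
det(A - λI) = 0 gives eigenvalues λ = 3, -2, 1.
For λ=3: eigenvector (1,-3,0).
For λ=-2: eigenvector (0,1,0).
For λ=1: eigenvector (1,-3,1).
General solution: C_1e^(3t)(1,-3,0) + C_2e^(-2t)(0,1,0) + C_3e^(t)(1,-3,1).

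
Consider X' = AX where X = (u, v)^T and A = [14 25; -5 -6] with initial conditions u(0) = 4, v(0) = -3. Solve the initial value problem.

Coefficient matrix A = [[14, 25], [-5, -6]].
Characteristic polynomial det(A - λI) = λ^2 - 8λ + 41 = 0.
Eigenvalues λ = 4 ± 5i (complex conjugate pair).
For λ=4+5i: an eigenvector is (1,0) - i(2,-1) = (1 - 2i, 0 + i).
A real fundamental pair from Re and Im of e^((4+5i)t)v: X_1 = e^(4t)(cos(5t)·(1,0) + sin(5t)·(2,-1)), X_2 = e^(4t)(sin(5t)·(1,0) - cos(5t)·(2,-1)).
General solution: K_1X_1 + K_2X_2.
Applying u(0)=4, v(0)=-3 gives K_1=-2, K_2=-3.

u(t) = -7e^(4t)sin(5t) + 4e^(4t)cos(5t), v(t) = 2e^(4t)sin(5t) - 3e^(4t)cos(5t)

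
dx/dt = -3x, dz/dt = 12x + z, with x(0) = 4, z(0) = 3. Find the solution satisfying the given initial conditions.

Coefficient matrix A = [[-3, 0], [12, 1]].
Characteristic polynomial det(A - λI) = λ^2 + 2λ - 3 = 0.
Eigenvalues λ = -3, 1.
For λ=-3: (A-λI) row 2 is [12, 4], so an eigenvector is (-1, 3).
For λ=1: (A-λI) row 1 is [-4, 0], so an eigenvector is (0, 1).
General solution: c_1e^(-3t)(-1,3) + c_2e^(t)(0,1).
Applying x(0)=4, z(0)=3 gives c_1=-4, c_2=15.

x(t) = 4e^(-3t), z(t) = 15e^(t) - 12e^(-3t)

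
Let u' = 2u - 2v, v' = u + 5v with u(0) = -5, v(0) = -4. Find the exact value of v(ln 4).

A = [[2,-2],[1,5]]; eigenvalues λ = 4, 3.
Eigenvectors: (-1,1) for λ=4, (-2,1) for λ=3.
From the initial condition, c_1 = -13, c_2 = 9.
v(ln 4) = (-13)(4^4)(1) + (9)(4^3)(1) = -2752.

-2752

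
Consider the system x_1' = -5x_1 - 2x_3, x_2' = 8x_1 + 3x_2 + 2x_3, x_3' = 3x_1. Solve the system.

Coefficient matrix A = [[-5, 0, -2], [8, 3, 2], [3, 0, 0]].
det(A - λI) = 0 gives eigenvalues λ = 3, -3, -2.
For λ=3: eigenvector (0,1,0).
For λ=-3: eigenvector (-1,1,1).
For λ=-2: eigenvector (-2,2,3).
General solution: K_1e^(3t)(0,1,0) + K_2e^(-3t)(-1,1,1) + K_3e^(-2t)(-2,2,3).

x_1(t) = -K_2e^(-3t) - 2K_3e^(-2t), x_2(t) = K_1e^(3t) + K_2e^(-3t) + 2K_3e^(-2t), x_3(t) = K_2e^(-3t) + 3K_3e^(-2t)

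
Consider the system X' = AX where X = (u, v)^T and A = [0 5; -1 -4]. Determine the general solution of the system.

u(t) = -C_1e^(-2t)sin(t) + 2C_1e^(-2t)cos(t) + 2C_2e^(-2t)sin(t) + C_2e^(-2t)cos(t), v(t) = -C_1e^(-2t)cos(t) - C_2e^(-2t)sin(t)

Coefficient matrix A = [[0, 5], [-1, -4]].
Characteristic polynomial det(A - λI) = λ^2 + 4λ + 5 = 0.
Eigenvalues λ = -2 ± i (complex conjugate pair).
For λ=-2+i: an eigenvector is (2,-1) - i(-1,0) = (2 + i, -1).
A real fundamental pair from Re and Im of e^((-2+i)t)v: X_1 = e^(-2t)(cos(t)·(2,-1) + sin(t)·(-1,0)), X_2 = e^(-2t)(sin(t)·(2,-1) - cos(t)·(-1,0)).
General solution: C_1X_1 + C_2X_2.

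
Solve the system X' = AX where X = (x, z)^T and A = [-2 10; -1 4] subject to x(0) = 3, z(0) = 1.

Coefficient matrix A = [[-2, 10], [-1, 4]].
Characteristic polynomial det(A - λI) = λ^2 - 2λ + 2 = 0.
Eigenvalues λ = 1 ± i (complex conjugate pair).
For λ=1+i: an eigenvector is (-3,-1) - i(-1,0) = (-3 + i, -1).
A real fundamental pair from Re and Im of e^((1+i)t)v: X_1 = e^(t)(cos(t)·(-3,-1) + sin(t)·(-1,0)), X_2 = e^(t)(sin(t)·(-3,-1) - cos(t)·(-1,0)).
General solution: C_1X_1 + C_2X_2.
Applying x(0)=3, z(0)=1 gives C_1=-1, C_2=0.

x(t) = e^(t)sin(t) + 3e^(t)cos(t), z(t) = e^(t)cos(t)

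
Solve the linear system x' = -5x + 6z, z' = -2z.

Coefficient matrix A = [[-5, 6], [0, -2]].
Characteristic polynomial det(A - λI) = λ^2 + 7λ + 10 = 0.
Eigenvalues λ = -2, -5.
For λ=-2: (A-λI) row 1 is [-3, 6], so an eigenvector is (-2, -1).
For λ=-5: (A-λI) row 1 is [0, 6], so an eigenvector is (1, 0).
General solution: C_1e^(-2t)(-2,-1) + C_2e^(-5t)(1,0).

x(t) = -2C_1e^(-2t) + C_2e^(-5t), z(t) = -C_1e^(-2t)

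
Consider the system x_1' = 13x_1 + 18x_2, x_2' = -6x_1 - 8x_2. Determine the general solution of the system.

Coefficient matrix A = [[13, 18], [-6, -8]].
Characteristic polynomial det(A - λI) = λ^2 - 5λ + 4 = 0.
Eigenvalues λ = 1, 4.
For λ=1: (A-λI) row 1 is [12, 18], so an eigenvector is (3, -2).
For λ=4: (A-λI) row 1 is [9, 18], so an eigenvector is (2, -1).
General solution: C_1e^(t)(3,-2) + C_2e^(4t)(2,-1).

x_1(t) = 3C_1e^(t) + 2C_2e^(4t), x_2(t) = -2C_1e^(t) - C_2e^(4t)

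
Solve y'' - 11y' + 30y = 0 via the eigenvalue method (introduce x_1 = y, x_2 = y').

y(t) = K_1e^(5t) + K_2e^(6t)

Let x_1 = y, x_2 = y'. Then x_1' = x_2 and x_2' = -30x_1 + 11x_2.
A = [[0,1],[-30,11]]; det(A-λI) = λ^2 - 11λ + 30.
Eigenvalues λ = 5, 6 with eigenvectors (1,5), (1,6).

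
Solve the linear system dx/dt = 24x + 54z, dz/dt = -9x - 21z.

Coefficient matrix A = [[24, 54], [-9, -21]].
Characteristic polynomial det(A - λI) = λ^2 - 3λ - 18 = 0.
Eigenvalues λ = -3, 6.
For λ=-3: (A-λI) row 1 is [27, 54], so an eigenvector is (2, -1).
For λ=6: (A-λI) row 1 is [18, 54], so an eigenvector is (-3, 1).
General solution: c_1e^(-3t)(2,-1) + c_2e^(6t)(-3,1).

x(t) = 2c_1e^(-3t) - 3c_2e^(6t), z(t) = -c_1e^(-3t) + c_2e^(6t)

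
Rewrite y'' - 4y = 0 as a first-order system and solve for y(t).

y(t) = c_1e^(2t) + c_2e^(-2t)

Let x_1 = y, x_2 = y'. Then x_1' = x_2 and x_2' = 4x_1.
A = [[0,1],[4,0]]; det(A-λI) = λ^2 - 4.
Eigenvalues λ = 2, -2 with eigenvectors (1,2), (1,-2).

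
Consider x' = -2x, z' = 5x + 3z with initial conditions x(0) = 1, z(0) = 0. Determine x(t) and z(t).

Coefficient matrix A = [[-2, 0], [5, 3]].
Characteristic polynomial det(A - λI) = λ^2 - λ - 6 = 0.
Eigenvalues λ = 3, -2.
For λ=3: (A-λI) row 1 is [-5, 0], so an eigenvector is (0, 1).
For λ=-2: (A-λI) row 2 is [5, 5], so an eigenvector is (-1, 1).
General solution: K_1e^(3t)(0,1) + K_2e^(-2t)(-1,1).
Applying x(0)=1, z(0)=0 gives K_1=1, K_2=-1.

x(t) = e^(-2t), z(t) = e^(3t) - e^(-2t)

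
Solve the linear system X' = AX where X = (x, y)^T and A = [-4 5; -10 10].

Coefficient matrix A = [[-4, 5], [-10, 10]].
Characteristic polynomial det(A - λI) = λ^2 - 6λ + 10 = 0.
Eigenvalues λ = 3 ± i (complex conjugate pair).
For λ=3+i: an eigenvector is (1,1) - i(-2,-3) = (1 + 2i, 1 + 3i).
A real fundamental pair from Re and Im of e^((3+i)t)v: X_1 = e^(3t)(cos(t)·(1,1) + sin(t)·(-2,-3)), X_2 = e^(3t)(sin(t)·(1,1) - cos(t)·(-2,-3)).
General solution: K_1X_1 + K_2X_2.

x(t) = -2K_1e^(3t)sin(t) + K_1e^(3t)cos(t) + K_2e^(3t)sin(t) + 2K_2e^(3t)cos(t), y(t) = -3K_1e^(3t)sin(t) + K_1e^(3t)cos(t) + K_2e^(3t)sin(t) + 3K_2e^(3t)cos(t)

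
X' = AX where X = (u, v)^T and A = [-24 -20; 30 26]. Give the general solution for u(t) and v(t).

u(t) = 2K_1e^(6t) + K_2e^(-4t), v(t) = -3K_1e^(6t) - K_2e^(-4t)

Coefficient matrix A = [[-24, -20], [30, 26]].
Characteristic polynomial det(A - λI) = λ^2 - 2λ - 24 = 0.
Eigenvalues λ = 6, -4.
For λ=6: (A-λI) row 1 is [-30, -20], so an eigenvector is (2, -3).
For λ=-4: (A-λI) row 1 is [-20, -20], so an eigenvector is (1, -1).
General solution: K_1e^(6t)(2,-3) + K_2e^(-4t)(1,-1).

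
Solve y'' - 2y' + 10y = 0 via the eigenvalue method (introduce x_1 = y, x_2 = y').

y(t) = C_1e^(t)cos(3t) + C_2e^(t)sin(3t)

Let x_1 = y, x_2 = y'. Then x_1' = x_2 and x_2' = -10x_1 + 2x_2.
A = [[0,1],[-10,2]]; det(A-λI) = λ^2 - 2λ + 10.
Eigenvalues λ = 1 ± 3i.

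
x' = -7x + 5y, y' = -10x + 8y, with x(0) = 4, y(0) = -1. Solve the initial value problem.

x(t) = -5e^(3t) + 9e^(-2t), y(t) = -10e^(3t) + 9e^(-2t)

Coefficient matrix A = [[-7, 5], [-10, 8]].
Characteristic polynomial det(A - λI) = λ^2 - λ - 6 = 0.
Eigenvalues λ = 3, -2.
For λ=3: (A-λI) row 1 is [-10, 5], so an eigenvector is (1, 2).
For λ=-2: (A-λI) row 1 is [-5, 5], so an eigenvector is (-1, -1).
General solution: C_1e^(3t)(1,2) + C_2e^(-2t)(-1,-1).
Applying x(0)=4, y(0)=-1 gives C_1=-5, C_2=-9.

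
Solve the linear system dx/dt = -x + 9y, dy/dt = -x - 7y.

Coefficient matrix A = [[-1, 9], [-1, -7]].
Characteristic polynomial det(A - λI) = λ^2 + 8λ + 16 = 0.
Single eigenvalue λ = -4 with algebraic multiplicity 2.
Eigenvector v = (3,-1); generalized eigenvector w with (A-λI)w=v is (-2,1).
General solution: e^(-4t)[K_1·v + K_2·(t·v + w)].

x(t) = 3K_1e^(-4t) + 3K_2te^(-4t) - 2K_2e^(-4t), y(t) = -K_1e^(-4t) - K_2te^(-4t) + K_2e^(-4t)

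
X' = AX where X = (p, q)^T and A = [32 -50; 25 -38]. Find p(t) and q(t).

p(t) = -3C_1e^(-3t)sin(5t) + C_1e^(-3t)cos(5t) + C_2e^(-3t)sin(5t) + 3C_2e^(-3t)cos(5t), q(t) = -2C_1e^(-3t)sin(5t) + C_1e^(-3t)cos(5t) + C_2e^(-3t)sin(5t) + 2C_2e^(-3t)cos(5t)

Coefficient matrix A = [[32, -50], [25, -38]].
Characteristic polynomial det(A - λI) = λ^2 + 6λ + 34 = 0.
Eigenvalues λ = -3 ± 5i (complex conjugate pair).
For λ=-3+5i: an eigenvector is (1,1) - i(-3,-2) = (1 + 3i, 1 + 2i).
A real fundamental pair from Re and Im of e^((-3+5i)t)v: X_1 = e^(-3t)(cos(5t)·(1,1) + sin(5t)·(-3,-2)), X_2 = e^(-3t)(sin(5t)·(1,1) - cos(5t)·(-3,-2)).
General solution: C_1X_1 + C_2X_2.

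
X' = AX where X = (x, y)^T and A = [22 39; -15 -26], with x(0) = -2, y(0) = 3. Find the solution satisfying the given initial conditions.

Coefficient matrix A = [[22, 39], [-15, -26]].
Characteristic polynomial det(A - λI) = λ^2 + 4λ + 13 = 0.
Eigenvalues λ = -2 ± 3i (complex conjugate pair).
For λ=-2+3i: an eigenvector is (3,-2) - i(-2,1) = (3 + 2i, -2 - i).
A real fundamental pair from Re and Im of e^((-2+3i)t)v: X_1 = e^(-2t)(cos(3t)·(3,-2) + sin(3t)·(-2,1)), X_2 = e^(-2t)(sin(3t)·(3,-2) - cos(3t)·(-2,1)).
General solution: K_1X_1 + K_2X_2.
Applying x(0)=-2, y(0)=3 gives K_1=-4, K_2=5.

x(t) = 23e^(-2t)sin(3t) - 2e^(-2t)cos(3t), y(t) = -14e^(-2t)sin(3t) + 3e^(-2t)cos(3t)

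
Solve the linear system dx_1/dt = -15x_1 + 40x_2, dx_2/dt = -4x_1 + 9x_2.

x_1(t) = c_1e^(-3t)sin(4t) + 3c_1e^(-3t)cos(4t) + 3c_2e^(-3t)sin(4t) - c_2e^(-3t)cos(4t), x_2(t) = c_1e^(-3t)cos(4t) + c_2e^(-3t)sin(4t)

Coefficient matrix A = [[-15, 40], [-4, 9]].
Characteristic polynomial det(A - λI) = λ^2 + 6λ + 25 = 0.
Eigenvalues λ = -3 ± 4i (complex conjugate pair).
For λ=-3+4i: an eigenvector is (3,1) - i(1,0) = (3 - i, 1).
A real fundamental pair from Re and Im of e^((-3+4i)t)v: X_1 = e^(-3t)(cos(4t)·(3,1) + sin(4t)·(1,0)), X_2 = e^(-3t)(sin(4t)·(3,1) - cos(4t)·(1,0)).
General solution: c_1X_1 + c_2X_2.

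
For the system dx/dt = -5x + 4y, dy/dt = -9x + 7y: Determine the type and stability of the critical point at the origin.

A = [[-5,4],[-9,7]]; det(A-λI) = λ^2 - 2λ + 1.
repeated λ = 1 with a single eigenvector.

unstable improper node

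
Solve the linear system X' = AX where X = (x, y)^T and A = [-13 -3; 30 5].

Coefficient matrix A = [[-13, -3], [30, 5]].
Characteristic polynomial det(A - λI) = λ^2 + 8λ + 25 = 0.
Eigenvalues λ = -4 ± 3i (complex conjugate pair).
For λ=-4+3i: an eigenvector is (0,-1) - i(1,-3) = (0 - i, -1 + 3i).
A real fundamental pair from Re and Im of e^((-4+3i)t)v: X_1 = e^(-4t)(cos(3t)·(0,-1) + sin(3t)·(1,-3)), X_2 = e^(-4t)(sin(3t)·(0,-1) - cos(3t)·(1,-3)).
General solution: c_1X_1 + c_2X_2.

x(t) = c_1e^(-4t)sin(3t) - c_2e^(-4t)cos(3t), y(t) = -3c_1e^(-4t)sin(3t) - c_1e^(-4t)cos(3t) - c_2e^(-4t)sin(3t) + 3c_2e^(-4t)cos(3t)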